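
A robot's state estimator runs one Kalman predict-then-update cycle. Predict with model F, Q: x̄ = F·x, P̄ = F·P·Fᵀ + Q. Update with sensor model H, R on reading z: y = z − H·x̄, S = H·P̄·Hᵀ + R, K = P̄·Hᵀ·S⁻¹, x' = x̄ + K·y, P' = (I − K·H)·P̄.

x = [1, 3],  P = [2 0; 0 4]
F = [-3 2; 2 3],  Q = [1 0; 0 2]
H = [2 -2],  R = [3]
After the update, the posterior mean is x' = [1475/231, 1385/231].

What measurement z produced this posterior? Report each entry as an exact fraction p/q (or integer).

z = [1]

x̄ = F·x = [3, 11]
P̄ = F·P·Fᵀ + Q = [35 12; 12 46]
S = H·P̄·Hᵀ + R = [231]
K = P̄·Hᵀ·S⁻¹ = [46/231; -68/231]
x' − x̄ = [782/231, -1156/231] = K·y
y = (KᵀK)⁻¹·Kᵀ·(x' − x̄) = [17]
z = y + H·x̄ = [17] + [-16] = [1]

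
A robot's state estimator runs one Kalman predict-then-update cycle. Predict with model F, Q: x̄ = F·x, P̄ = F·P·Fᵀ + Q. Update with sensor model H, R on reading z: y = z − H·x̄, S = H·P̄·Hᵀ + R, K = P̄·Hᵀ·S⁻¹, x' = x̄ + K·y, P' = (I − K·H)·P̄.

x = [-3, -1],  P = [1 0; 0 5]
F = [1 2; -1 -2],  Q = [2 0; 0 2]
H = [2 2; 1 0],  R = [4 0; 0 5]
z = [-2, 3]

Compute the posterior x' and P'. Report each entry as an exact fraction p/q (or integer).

x' = [99/68, -145/68]
P' = [555/136 -545/136; -545/136 643/136]

x̄ = F·x = [-5, 5]
P̄ = F·P·Fᵀ + Q = [23 -21; -21 23]
y = z − H·x̄ = [-2, 8]
S = H·P̄·Hᵀ + R = [20 4; 4 28]
K = P̄·Hᵀ·S⁻¹ = [5/136 111/136; 49/136 -109/136]
x' = x̄ + K·y = [99/68, -145/68]
P' = (I − K·H)·P̄ = [555/136 -545/136; -545/136 643/136]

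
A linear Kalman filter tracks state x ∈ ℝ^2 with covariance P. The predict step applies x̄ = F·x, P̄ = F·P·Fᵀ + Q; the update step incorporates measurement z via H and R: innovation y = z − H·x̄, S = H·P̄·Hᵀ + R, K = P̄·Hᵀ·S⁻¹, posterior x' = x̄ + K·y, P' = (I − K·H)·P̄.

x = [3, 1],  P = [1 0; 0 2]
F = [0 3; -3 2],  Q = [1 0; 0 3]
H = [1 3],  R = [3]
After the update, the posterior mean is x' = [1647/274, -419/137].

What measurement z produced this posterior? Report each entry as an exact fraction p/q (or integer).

x̄ = F·x = [3, -7]
P̄ = F·P·Fᵀ + Q = [19 12; 12 20]
S = H·P̄·Hᵀ + R = [274]
K = P̄·Hᵀ·S⁻¹ = [55/274; 36/137]
x' − x̄ = [825/274, 540/137] = K·y
y = (KᵀK)⁻¹·Kᵀ·(x' − x̄) = [15]
z = y + H·x̄ = [15] + [-18] = [-3]

z = [-3]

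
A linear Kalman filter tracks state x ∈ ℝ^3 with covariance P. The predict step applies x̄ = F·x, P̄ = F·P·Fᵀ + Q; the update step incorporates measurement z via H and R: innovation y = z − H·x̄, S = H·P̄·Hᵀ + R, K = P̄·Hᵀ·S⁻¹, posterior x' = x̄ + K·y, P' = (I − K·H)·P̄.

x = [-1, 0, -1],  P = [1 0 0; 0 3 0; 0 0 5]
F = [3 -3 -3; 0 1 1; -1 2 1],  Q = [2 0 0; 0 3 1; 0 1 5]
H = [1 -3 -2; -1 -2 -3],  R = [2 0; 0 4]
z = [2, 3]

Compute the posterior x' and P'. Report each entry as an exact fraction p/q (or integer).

x̄ = F·x = [0, -1, 0]
P̄ = F·P·Fᵀ + Q = [83 -24 -36; -24 11 12; -36 12 23]
y = z − H·x̄ = [-1, 1]
S = H·P̄·Hᵀ + R = [708 289; 289 170]
K = P̄·Hᵀ·S⁻¹ = [1029/2167 -13919/36839; -232/2167 -39/2167; -211/2167 -6254/36839]
x' = x̄ + K·y = [-31412/36839, -1974/2167, -2667/36839]
P' = (I − K·H)·P̄ = [102813/36839 3503/2167 -55413/36839; 3503/2167 3719/2167 -3595/2167; -55413/36839 -3595/2167 67553/36839]

x' = [-31412/36839, -1974/2167, -2667/36839]
P' = [102813/36839 3503/2167 -55413/36839; 3503/2167 3719/2167 -3595/2167; -55413/36839 -3595/2167 67553/36839]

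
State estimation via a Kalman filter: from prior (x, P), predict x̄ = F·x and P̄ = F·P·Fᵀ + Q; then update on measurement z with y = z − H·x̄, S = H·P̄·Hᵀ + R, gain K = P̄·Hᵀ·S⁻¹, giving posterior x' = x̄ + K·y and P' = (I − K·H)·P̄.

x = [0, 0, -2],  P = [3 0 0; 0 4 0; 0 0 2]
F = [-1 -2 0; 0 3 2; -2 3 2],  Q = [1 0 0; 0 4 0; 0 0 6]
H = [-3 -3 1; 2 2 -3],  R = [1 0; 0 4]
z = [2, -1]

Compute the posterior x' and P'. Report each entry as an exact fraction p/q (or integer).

x̄ = F·x = [0, -4, -4]
P̄ = F·P·Fᵀ + Q = [20 -24 -18; -24 48 44; -18 44 62]
y = z − H·x̄ = [-6, -5]
S = H·P̄·Hᵀ + R = [87 -20; -20 330]
K = P̄·Hᵀ·S⁻¹ = [-106/2831 1941/14155; -1092/2831 -3934/14155; -796/2831 -5989/14155]
x' = x̄ + K·y = [-1305/2831, -838/2831, -559/2831]
P' = (I − K·H)·P̄ = [190634/14155 -191516/14155 -3176/14155; -191516/14155 196104/14155 8304/14155; -3176/14155 8304/14155 11404/14155]

x' = [-1305/2831, -838/2831, -559/2831]
P' = [190634/14155 -191516/14155 -3176/14155; -191516/14155 196104/14155 8304/14155; -3176/14155 8304/14155 11404/14155]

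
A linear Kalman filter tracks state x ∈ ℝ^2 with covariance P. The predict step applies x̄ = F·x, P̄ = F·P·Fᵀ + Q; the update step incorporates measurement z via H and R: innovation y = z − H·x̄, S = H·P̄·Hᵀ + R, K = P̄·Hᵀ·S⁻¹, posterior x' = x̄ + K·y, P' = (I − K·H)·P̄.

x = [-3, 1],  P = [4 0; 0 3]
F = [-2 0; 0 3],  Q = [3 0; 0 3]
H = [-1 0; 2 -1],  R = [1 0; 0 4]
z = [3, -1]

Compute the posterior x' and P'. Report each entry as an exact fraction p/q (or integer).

x' = [-829/378, -166/63]
P' = [323/378 95/63; 95/63 130/21]

x̄ = F·x = [6, 3]
P̄ = F·P·Fᵀ + Q = [19 0; 0 30]
y = z − H·x̄ = [9, -10]
S = H·P̄·Hᵀ + R = [20 -38; -38 110]
K = P̄·Hᵀ·S⁻¹ = [-323/378 19/378; -95/63 -50/63]
x' = x̄ + K·y = [-829/378, -166/63]
P' = (I − K·H)·P̄ = [323/378 95/63; 95/63 130/21]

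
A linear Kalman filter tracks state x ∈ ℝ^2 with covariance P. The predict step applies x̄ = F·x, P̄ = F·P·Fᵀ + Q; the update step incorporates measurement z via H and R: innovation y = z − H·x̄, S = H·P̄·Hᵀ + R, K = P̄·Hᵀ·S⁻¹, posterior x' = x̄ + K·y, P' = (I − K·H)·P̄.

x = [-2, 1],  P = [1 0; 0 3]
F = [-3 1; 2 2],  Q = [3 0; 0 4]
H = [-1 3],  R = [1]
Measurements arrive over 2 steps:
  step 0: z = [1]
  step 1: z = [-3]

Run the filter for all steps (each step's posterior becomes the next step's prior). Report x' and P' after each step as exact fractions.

step 0: x' = [83/14, 16/7], P' = [2715/196 225/49; 225/49 80/49]
step 1: x' = [356773/316755, -193402/316755], P' = [1432871/316755 451726/316755; 451726/316755 177116/316755]

step 0: x̄ = F·x = [7, -2]
step 0: P̄ = F·P·Fᵀ + Q = [15 0; 0 20]
step 0: y = z − H·x̄ = [14]
step 0: S = H·P̄·Hᵀ + R = [196]
step 0: K = P̄·Hᵀ·S⁻¹ = [-15/196; 15/49]
step 0: x' = x̄ + K·y = [83/14, 16/7]
step 0: P' = (I − K·H)·P̄ = [2715/196 225/49; 225/49 80/49]
step 1: x̄ = F·x = [-31/2, 115/7]
step 1: P̄ = F·P·Fᵀ + Q = [407/4 -1375/14; -1375/14 5031/49]
step 1: y = z − H·x̄ = [-949/14]
step 1: S = H·P̄·Hᵀ + R = [316755/196]
step 1: K = P̄·Hᵀ·S⁻¹ = [-77693/316755; 79622/316755]
step 1: x' = x̄ + K·y = [356773/316755, -193402/316755]
step 1: P' = (I − K·H)·P̄ = [1432871/316755 451726/316755; 451726/316755 177116/316755]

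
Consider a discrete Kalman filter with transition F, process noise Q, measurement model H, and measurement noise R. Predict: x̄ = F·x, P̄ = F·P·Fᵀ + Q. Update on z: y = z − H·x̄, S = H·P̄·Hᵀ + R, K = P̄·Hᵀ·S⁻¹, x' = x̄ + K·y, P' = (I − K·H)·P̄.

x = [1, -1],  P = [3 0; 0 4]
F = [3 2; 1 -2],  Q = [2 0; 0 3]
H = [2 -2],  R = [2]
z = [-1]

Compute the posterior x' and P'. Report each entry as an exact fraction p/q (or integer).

x' = [319/163, 402/163]
P' = [1927/163 1875/163; 1875/163 1904/163]

x̄ = F·x = [1, 3]
P̄ = F·P·Fᵀ + Q = [45 -7; -7 22]
y = z − H·x̄ = [3]
S = H·P̄·Hᵀ + R = [326]
K = P̄·Hᵀ·S⁻¹ = [52/163; -29/163]
x' = x̄ + K·y = [319/163, 402/163]
P' = (I − K·H)·P̄ = [1927/163 1875/163; 1875/163 1904/163]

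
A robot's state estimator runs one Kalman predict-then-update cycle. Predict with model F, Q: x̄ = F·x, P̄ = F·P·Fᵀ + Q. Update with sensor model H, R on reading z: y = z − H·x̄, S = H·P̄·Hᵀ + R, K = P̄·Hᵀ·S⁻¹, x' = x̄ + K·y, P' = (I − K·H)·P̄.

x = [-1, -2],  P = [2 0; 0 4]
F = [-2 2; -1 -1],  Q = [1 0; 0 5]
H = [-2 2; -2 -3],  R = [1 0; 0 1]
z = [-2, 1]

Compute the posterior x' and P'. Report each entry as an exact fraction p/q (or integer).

x̄ = F·x = [-2, 3]
P̄ = F·P·Fᵀ + Q = [25 -4; -4 11]
y = z − H·x̄ = [-12, 6]
S = H·P̄·Hᵀ + R = [177 26; 26 152]
K = P̄·Hᵀ·S⁻¹ = [-1957/6557 -2609/13114; 2605/13114 -5205/26228]
x' = x̄ + K·y = [2543/6557, -7533/13114]
P' = (I − K·H)·P̄ = [848/6557 -261/13114; -261/13114 2083/26228]

x' = [2543/6557, -7533/13114]
P' = [848/6557 -261/13114; -261/13114 2083/26228]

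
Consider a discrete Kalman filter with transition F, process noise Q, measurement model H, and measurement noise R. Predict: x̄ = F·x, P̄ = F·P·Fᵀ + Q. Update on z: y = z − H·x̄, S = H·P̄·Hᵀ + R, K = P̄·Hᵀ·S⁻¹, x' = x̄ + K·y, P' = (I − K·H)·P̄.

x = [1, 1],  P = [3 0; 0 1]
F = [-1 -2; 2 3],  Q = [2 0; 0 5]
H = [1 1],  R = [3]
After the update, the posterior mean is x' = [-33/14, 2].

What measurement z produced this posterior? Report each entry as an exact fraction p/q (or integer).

x̄ = F·x = [-3, 5]
P̄ = F·P·Fᵀ + Q = [9 -12; -12 26]
S = H·P̄·Hᵀ + R = [14]
K = P̄·Hᵀ·S⁻¹ = [-3/14; 1]
x' − x̄ = [9/14, -3] = K·y
y = (KᵀK)⁻¹·Kᵀ·(x' − x̄) = [-3]
z = y + H·x̄ = [-3] + [2] = [-1]

z = [-1]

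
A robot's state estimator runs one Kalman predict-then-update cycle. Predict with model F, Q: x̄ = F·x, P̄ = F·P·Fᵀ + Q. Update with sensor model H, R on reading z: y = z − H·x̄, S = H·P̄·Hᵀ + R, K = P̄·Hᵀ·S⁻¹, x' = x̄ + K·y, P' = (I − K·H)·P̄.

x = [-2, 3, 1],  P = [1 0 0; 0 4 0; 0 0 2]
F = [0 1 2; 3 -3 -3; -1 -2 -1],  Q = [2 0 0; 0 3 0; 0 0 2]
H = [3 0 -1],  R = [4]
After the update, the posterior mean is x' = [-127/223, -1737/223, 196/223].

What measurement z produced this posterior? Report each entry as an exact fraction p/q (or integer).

x̄ = F·x = [5, -18, -5]
P̄ = F·P·Fᵀ + Q = [14 -24 -12; -24 66 27; -12 27 21]
S = H·P̄·Hᵀ + R = [223]
K = P̄·Hᵀ·S⁻¹ = [54/223; -99/223; -57/223]
x' − x̄ = [-1242/223, 2277/223, 1311/223] = K·y
y = (KᵀK)⁻¹·Kᵀ·(x' − x̄) = [-23]
z = y + H·x̄ = [-23] + [20] = [-3]

z = [-3]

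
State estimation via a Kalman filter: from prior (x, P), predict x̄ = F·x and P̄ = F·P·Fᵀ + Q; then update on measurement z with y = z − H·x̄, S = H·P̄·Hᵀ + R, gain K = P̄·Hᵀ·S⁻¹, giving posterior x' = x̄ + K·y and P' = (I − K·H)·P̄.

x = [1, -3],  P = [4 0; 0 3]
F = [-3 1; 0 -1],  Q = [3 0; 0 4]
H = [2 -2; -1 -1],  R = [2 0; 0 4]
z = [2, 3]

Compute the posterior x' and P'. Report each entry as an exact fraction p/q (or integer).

x' = [-1602/2767, -3899/2767]
P' = [2733/2767 1983/2767; 1983/2767 2593/2767]

x̄ = F·x = [-6, 3]
P̄ = F·P·Fᵀ + Q = [42 -3; -3 7]
y = z − H·x̄ = [20, 0]
S = H·P̄·Hᵀ + R = [222 -70; -70 47]
K = P̄·Hᵀ·S⁻¹ = [750/2767 -1179/2767; -610/2767 -1144/2767]
x' = x̄ + K·y = [-1602/2767, -3899/2767]
P' = (I − K·H)·P̄ = [2733/2767 1983/2767; 1983/2767 2593/2767]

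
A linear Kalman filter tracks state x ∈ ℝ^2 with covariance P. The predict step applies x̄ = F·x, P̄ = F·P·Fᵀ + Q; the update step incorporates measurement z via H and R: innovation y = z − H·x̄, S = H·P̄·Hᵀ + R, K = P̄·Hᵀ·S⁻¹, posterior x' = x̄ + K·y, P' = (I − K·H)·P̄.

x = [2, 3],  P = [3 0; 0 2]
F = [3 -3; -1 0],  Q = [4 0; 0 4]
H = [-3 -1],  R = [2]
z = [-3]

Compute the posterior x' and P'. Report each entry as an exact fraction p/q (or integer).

x' = [62/33, -268/99]
P' = [10/11 -67/33; -67/33 593/99]

x̄ = F·x = [-3, -2]
P̄ = F·P·Fᵀ + Q = [49 -9; -9 7]
y = z − H·x̄ = [-14]
S = H·P̄·Hᵀ + R = [396]
K = P̄·Hᵀ·S⁻¹ = [-23/66; 5/99]
x' = x̄ + K·y = [62/33, -268/99]
P' = (I − K·H)·P̄ = [10/11 -67/33; -67/33 593/99]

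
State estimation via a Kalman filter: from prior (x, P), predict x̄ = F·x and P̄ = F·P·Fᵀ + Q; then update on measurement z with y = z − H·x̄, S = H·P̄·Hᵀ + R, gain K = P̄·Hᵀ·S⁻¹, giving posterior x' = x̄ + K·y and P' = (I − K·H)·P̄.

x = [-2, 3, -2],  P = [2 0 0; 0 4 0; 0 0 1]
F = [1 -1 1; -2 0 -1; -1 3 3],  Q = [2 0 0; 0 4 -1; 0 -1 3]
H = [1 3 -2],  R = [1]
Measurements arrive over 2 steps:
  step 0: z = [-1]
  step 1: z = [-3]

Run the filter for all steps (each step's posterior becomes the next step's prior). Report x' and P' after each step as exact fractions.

step 0: x' = [-2419/341, 1978/341, 1927/341], P' = [2813/341 -2249/341 -1975/341; -2249/341 3277/341 3774/341; -1975/341 3774/341 4729/341]
step 1: x' = [-4656340/743459, 7385971/743459, 9876466/743459], P' = [9401774/743459 -11823641/743459 -13040497/743459; -11823641/743459 19755614/743459 23713155/743459; -13040497/743459 23713155/743459 29219634/743459]

step 0: x̄ = F·x = [-7, 6, 5]
step 0: P̄ = F·P·Fᵀ + Q = [9 -5 -11; -5 13 0; -11 0 50]
step 0: y = z − H·x̄ = [-2]
step 0: S = H·P̄·Hᵀ + R = [341]
step 0: K = P̄·Hᵀ·S⁻¹ = [16/341; 34/341; -111/341]
step 0: x' = x̄ + K·y = [-2419/341, 1978/341, 1927/341]
step 0: P' = (I − K·H)·P̄ = [2813/341 -2249/341 -1975/341; -2249/341 3277/341 3774/341; -1975/341 3774/341 4729/341]
step 1: x̄ = F·x = [-2470/341, 2911/341, 14134/341]
step 1: P̄ = F·P·Fᵀ + Q = [4501/341 -5154/341 -11403/341; -5154/341 9445/341 3145/341; -11403/341 3145/341 169166/341]
step 1: y = z − H·x̄ = [20982/341]
step 1: S = H·P̄·Hᵀ + R = [743459/341]
step 1: K = P̄·Hᵀ·S⁻¹ = [11845/743459; 16891/743459; -340300/743459]
step 1: x' = x̄ + K·y = [-4656340/743459, 7385971/743459, 9876466/743459]
step 1: P' = (I − K·H)·P̄ = [9401774/743459 -11823641/743459 -13040497/743459; -11823641/743459 19755614/743459 23713155/743459; -13040497/743459 23713155/743459 29219634/743459]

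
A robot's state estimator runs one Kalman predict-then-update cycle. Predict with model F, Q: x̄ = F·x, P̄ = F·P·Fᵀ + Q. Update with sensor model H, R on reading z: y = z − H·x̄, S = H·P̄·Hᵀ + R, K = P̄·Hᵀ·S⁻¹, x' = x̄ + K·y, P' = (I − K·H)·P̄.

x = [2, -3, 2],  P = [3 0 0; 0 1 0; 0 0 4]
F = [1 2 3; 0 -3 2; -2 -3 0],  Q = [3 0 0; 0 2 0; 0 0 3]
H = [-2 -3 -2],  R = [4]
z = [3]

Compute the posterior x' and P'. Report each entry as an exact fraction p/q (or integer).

x' = [-5322/755, 451/151, 919/755]
P' = [19846/755 -576/151 -15282/755; -576/151 432/151 -18/151; -15282/755 -18/151 15519/755]

x̄ = F·x = [2, 13, 5]
P̄ = F·P·Fᵀ + Q = [46 18 -12; 18 27 9; -12 9 24]
y = z − H·x̄ = [56]
S = H·P̄·Hᵀ + R = [755]
K = P̄·Hᵀ·S⁻¹ = [-122/755; -27/151; -51/755]
x' = x̄ + K·y = [-5322/755, 451/151, 919/755]
P' = (I − K·H)·P̄ = [19846/755 -576/151 -15282/755; -576/151 432/151 -18/151; -15282/755 -18/151 15519/755]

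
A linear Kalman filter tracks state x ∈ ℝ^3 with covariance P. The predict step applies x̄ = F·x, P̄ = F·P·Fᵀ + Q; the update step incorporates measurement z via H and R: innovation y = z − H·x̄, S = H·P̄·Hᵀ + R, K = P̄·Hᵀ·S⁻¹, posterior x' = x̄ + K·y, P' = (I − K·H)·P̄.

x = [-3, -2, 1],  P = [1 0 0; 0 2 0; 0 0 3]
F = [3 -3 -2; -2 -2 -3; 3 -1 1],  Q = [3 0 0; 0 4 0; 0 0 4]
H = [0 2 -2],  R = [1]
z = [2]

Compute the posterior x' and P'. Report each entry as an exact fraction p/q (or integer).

x̄ = F·x = [-5, 7, -6]
P̄ = F·P·Fᵀ + Q = [42 24 9; 24 43 -11; 9 -11 18]
y = z − H·x̄ = [-24]
S = H·P̄·Hᵀ + R = [333]
K = P̄·Hᵀ·S⁻¹ = [10/111; 12/37; -58/333]
x' = x̄ + K·y = [-265/37, -29/37, -202/111]
P' = (I − K·H)·P̄ = [1454/37 528/37 1579/111; 528/37 295/37 289/37; 1579/111 289/37 2630/333]

x' = [-265/37, -29/37, -202/111]
P' = [1454/37 528/37 1579/111; 528/37 295/37 289/37; 1579/111 289/37 2630/333]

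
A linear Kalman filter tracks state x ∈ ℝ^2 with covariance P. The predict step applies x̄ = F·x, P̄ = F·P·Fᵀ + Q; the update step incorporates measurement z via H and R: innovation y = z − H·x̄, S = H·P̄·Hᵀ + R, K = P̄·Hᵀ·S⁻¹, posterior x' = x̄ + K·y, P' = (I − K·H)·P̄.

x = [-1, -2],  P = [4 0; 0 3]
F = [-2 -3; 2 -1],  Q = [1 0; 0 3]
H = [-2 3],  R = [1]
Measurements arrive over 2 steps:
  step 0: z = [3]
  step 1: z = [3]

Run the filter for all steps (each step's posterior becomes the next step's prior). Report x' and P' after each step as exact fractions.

step 0: x' = [1601/459, 1520/459], P' = [8315/459 5507/459; 5507/459 3698/459]
step 1: x' = [-1893158/604945, -1307923/1209890], P' = [2195047/604945 1396906/604945; 1396906/604945 1908311/1209890]

step 0: x̄ = F·x = [8, 0]
step 0: P̄ = F·P·Fᵀ + Q = [44 -7; -7 22]
step 0: y = z − H·x̄ = [19]
step 0: S = H·P̄·Hᵀ + R = [459]
step 0: K = P̄·Hᵀ·S⁻¹ = [-109/459; 80/459]
step 0: x' = x̄ + K·y = [1601/459, 1520/459]
step 0: P' = (I − K·H)·P̄ = [8315/459 5507/459; 5507/459 3698/459]
step 1: x̄ = F·x = [-7762/459, 1682/459]
step 1: P̄ = F·P·Fᵀ + Q = [133085/459 -44194/459; -44194/459 16307/459]
step 1: y = z − H·x̄ = [-1129/27]
step 1: S = H·P̄·Hᵀ + R = [71170/27]
step 1: K = P̄·Hᵀ·S⁻¹ = [-11728/35585; 8077/71170]
step 1: x' = x̄ + K·y = [-1893158/604945, -1307923/1209890]
step 1: P' = (I − K·H)·P̄ = [2195047/604945 1396906/604945; 1396906/604945 1908311/1209890]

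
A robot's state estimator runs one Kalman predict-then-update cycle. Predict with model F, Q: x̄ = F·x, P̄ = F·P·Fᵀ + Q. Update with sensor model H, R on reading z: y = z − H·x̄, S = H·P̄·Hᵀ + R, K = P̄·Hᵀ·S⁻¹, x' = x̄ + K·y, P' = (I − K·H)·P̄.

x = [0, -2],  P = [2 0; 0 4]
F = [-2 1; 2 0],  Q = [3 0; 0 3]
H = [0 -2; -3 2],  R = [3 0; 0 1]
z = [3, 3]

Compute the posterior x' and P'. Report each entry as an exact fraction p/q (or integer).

x̄ = F·x = [-2, 0]
P̄ = F·P·Fᵀ + Q = [15 -8; -8 11]
y = z − H·x̄ = [3, -3]
S = H·P̄·Hᵀ + R = [47 -92; -92 276]
K = P̄·Hᵀ·S⁻¹ = [-13/49 -1395/4508; -20/49 3/98]
x' = x̄ + K·y = [-8419/4508, -129/98]
P' = (I − K·H)·P̄ = [1661/4508 39/98; 39/98 30/49]

x' = [-8419/4508, -129/98]
P' = [1661/4508 39/98; 39/98 30/49]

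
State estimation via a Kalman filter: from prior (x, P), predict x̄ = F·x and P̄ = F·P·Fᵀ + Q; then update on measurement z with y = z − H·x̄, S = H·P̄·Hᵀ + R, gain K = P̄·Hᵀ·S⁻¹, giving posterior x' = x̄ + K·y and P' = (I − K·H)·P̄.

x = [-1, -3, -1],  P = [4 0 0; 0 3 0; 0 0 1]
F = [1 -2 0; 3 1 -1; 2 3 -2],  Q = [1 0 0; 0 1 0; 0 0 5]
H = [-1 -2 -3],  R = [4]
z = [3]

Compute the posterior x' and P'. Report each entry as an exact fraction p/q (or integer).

x' = [5156/1037, 412/1037, -3069/1037]
P' = [17628/1037 6415/1037 -10154/1037; 6415/1037 5268/1037 -5393/1037; -10154/1037 -5393/1037 7268/1037]

x̄ = F·x = [5, -5, -9]
P̄ = F·P·Fᵀ + Q = [17 6 -10; 6 41 35; -10 35 52]
y = z − H·x̄ = [-29]
S = H·P̄·Hᵀ + R = [1037]
K = P̄·Hᵀ·S⁻¹ = [1/1037; -193/1037; -216/1037]
x' = x̄ + K·y = [5156/1037, 412/1037, -3069/1037]
P' = (I − K·H)·P̄ = [17628/1037 6415/1037 -10154/1037; 6415/1037 5268/1037 -5393/1037; -10154/1037 -5393/1037 7268/1037]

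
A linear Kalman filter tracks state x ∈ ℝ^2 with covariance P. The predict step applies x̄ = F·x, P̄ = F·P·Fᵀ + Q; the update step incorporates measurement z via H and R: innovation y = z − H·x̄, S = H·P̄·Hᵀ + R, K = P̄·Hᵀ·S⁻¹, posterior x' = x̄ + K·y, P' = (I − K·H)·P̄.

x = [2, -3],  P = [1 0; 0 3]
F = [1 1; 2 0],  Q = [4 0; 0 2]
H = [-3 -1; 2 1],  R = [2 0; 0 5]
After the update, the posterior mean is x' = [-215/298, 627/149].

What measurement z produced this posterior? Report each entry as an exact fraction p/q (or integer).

z = [-2, 3]

x̄ = F·x = [-1, 4]
P̄ = F·P·Fᵀ + Q = [8 2; 2 6]
S = H·P̄·Hᵀ + R = [92 -64; -64 51]
K = P̄·Hᵀ·S⁻¹ = [-87/298 -2/149; 7/149 38/149]
x' − x̄ = [83/298, 31/149] = K·y
y = (KᵀK)⁻¹·Kᵀ·(x' − x̄) = [-1, 1]
z = y + H·x̄ = [-1, 1] + [-1, 2] = [-2, 3]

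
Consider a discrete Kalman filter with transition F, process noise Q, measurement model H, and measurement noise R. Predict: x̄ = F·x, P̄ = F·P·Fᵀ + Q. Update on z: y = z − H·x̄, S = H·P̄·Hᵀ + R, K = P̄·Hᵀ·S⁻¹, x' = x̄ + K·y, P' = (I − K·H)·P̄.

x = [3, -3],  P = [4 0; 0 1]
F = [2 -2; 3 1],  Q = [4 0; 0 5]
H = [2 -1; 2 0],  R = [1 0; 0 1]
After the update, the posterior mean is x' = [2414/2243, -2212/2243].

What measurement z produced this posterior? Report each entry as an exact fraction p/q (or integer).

z = [3, 2]

x̄ = F·x = [12, 6]
P̄ = F·P·Fᵀ + Q = [24 22; 22 42]
S = H·P̄·Hᵀ + R = [51 52; 52 97]
K = P̄·Hᵀ·S⁻¹ = [26/2243 1096/2243; -2094/2243 2140/2243]
x' − x̄ = [-24502/2243, -15670/2243] = K·y
y = (KᵀK)⁻¹·Kᵀ·(x' − x̄) = [-15, -22]
z = y + H·x̄ = [-15, -22] + [18, 24] = [3, 2]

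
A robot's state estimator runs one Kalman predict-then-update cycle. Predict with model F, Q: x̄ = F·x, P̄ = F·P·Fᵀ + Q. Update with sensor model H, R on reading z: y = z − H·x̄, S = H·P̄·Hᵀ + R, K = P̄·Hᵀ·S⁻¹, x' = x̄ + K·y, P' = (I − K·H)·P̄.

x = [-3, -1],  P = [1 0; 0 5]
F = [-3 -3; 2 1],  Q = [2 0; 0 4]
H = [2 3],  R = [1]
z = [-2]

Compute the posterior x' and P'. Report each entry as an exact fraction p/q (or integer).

x̄ = F·x = [12, -7]
P̄ = F·P·Fᵀ + Q = [56 -21; -21 13]
y = z − H·x̄ = [-5]
S = H·P̄·Hᵀ + R = [90]
K = P̄·Hᵀ·S⁻¹ = [49/90; -1/30]
x' = x̄ + K·y = [167/18, -41/6]
P' = (I − K·H)·P̄ = [2639/90 -581/30; -581/30 129/10]

x' = [167/18, -41/6]
P' = [2639/90 -581/30; -581/30 129/10]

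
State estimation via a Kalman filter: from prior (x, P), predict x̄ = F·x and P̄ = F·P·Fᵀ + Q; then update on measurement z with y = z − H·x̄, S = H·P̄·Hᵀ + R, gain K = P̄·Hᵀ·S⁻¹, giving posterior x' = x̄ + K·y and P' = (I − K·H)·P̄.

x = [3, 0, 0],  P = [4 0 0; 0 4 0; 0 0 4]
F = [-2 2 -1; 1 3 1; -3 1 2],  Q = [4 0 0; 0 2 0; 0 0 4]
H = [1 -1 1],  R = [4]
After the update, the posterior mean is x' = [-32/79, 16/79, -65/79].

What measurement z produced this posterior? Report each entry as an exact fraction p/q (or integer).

x̄ = F·x = [-6, 3, -9]
P̄ = F·P·Fᵀ + Q = [40 12 24; 12 46 8; 24 8 60]
S = H·P̄·Hᵀ + R = [158]
K = P̄·Hᵀ·S⁻¹ = [26/79; -13/79; 38/79]
x' − x̄ = [442/79, -221/79, 646/79] = K·y
y = (KᵀK)⁻¹·Kᵀ·(x' − x̄) = [17]
z = y + H·x̄ = [17] + [-18] = [-1]

z = [-1]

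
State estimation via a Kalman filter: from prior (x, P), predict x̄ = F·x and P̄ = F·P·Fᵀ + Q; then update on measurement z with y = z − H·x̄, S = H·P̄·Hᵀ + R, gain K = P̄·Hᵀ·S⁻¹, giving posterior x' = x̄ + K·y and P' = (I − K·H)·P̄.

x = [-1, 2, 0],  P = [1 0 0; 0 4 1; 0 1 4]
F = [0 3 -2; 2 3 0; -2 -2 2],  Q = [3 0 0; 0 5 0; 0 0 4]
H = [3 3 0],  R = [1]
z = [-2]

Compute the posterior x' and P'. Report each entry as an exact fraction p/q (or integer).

x̄ = F·x = [6, 4, -2]
P̄ = F·P·Fᵀ + Q = [43 30 -30; 30 45 -22; -30 -22 32]
y = z − H·x̄ = [-32]
S = H·P̄·Hᵀ + R = [1333]
K = P̄·Hᵀ·S⁻¹ = [219/1333; 225/1333; -156/1333]
x' = x̄ + K·y = [990/1333, -1868/1333, 2326/1333]
P' = (I − K·H)·P̄ = [9358/1333 -9285/1333 -5826/1333; -9285/1333 9360/1333 5774/1333; -5826/1333 5774/1333 18320/1333]

x' = [990/1333, -1868/1333, 2326/1333]
P' = [9358/1333 -9285/1333 -5826/1333; -9285/1333 9360/1333 5774/1333; -5826/1333 5774/1333 18320/1333]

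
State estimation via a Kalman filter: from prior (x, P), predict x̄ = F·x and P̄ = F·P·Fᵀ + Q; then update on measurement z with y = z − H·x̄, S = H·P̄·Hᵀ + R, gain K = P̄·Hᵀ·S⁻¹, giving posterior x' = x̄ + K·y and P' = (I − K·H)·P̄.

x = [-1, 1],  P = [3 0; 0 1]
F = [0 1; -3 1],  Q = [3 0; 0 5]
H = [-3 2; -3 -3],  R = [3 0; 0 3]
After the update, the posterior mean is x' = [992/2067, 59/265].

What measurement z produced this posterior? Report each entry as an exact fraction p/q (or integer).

z = [-1, -2]

x̄ = F·x = [1, 4]
P̄ = F·P·Fᵀ + Q = [4 1; 1 33]
S = H·P̄·Hᵀ + R = [159 -159; -159 354]
K = P̄·Hᵀ·S⁻¹ = [-395/2067 -5/39; 52/265 -1/5]
x' − x̄ = [-1075/2067, -1001/265] = K·y
y = (KᵀK)⁻¹·Kᵀ·(x' − x̄) = [-6, 13]
z = y + H·x̄ = [-6, 13] + [5, -15] = [-1, -2]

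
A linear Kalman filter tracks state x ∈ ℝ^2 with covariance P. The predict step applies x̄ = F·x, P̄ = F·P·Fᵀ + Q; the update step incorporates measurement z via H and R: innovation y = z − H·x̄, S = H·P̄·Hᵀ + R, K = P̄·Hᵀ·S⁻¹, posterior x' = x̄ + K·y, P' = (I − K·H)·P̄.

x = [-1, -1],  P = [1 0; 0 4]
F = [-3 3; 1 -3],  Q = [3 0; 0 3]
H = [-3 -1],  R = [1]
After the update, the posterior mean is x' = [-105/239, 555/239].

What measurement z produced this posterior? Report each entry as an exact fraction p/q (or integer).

z = [-1]

x̄ = F·x = [0, 2]
P̄ = F·P·Fᵀ + Q = [48 -39; -39 40]
S = H·P̄·Hᵀ + R = [239]
K = P̄·Hᵀ·S⁻¹ = [-105/239; 77/239]
x' − x̄ = [-105/239, 77/239] = K·y
y = (KᵀK)⁻¹·Kᵀ·(x' − x̄) = [1]
z = y + H·x̄ = [1] + [-2] = [-1]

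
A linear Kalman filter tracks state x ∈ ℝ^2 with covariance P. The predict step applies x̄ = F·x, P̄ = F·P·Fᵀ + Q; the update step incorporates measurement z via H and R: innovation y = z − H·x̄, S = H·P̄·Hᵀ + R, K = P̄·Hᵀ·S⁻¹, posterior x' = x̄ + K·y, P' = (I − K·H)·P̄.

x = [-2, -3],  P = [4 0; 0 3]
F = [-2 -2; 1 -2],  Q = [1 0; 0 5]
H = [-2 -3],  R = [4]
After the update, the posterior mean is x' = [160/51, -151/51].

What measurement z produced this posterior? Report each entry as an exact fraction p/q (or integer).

x̄ = F·x = [10, 4]
P̄ = F·P·Fᵀ + Q = [29 4; 4 21]
S = H·P̄·Hᵀ + R = [357]
K = P̄·Hᵀ·S⁻¹ = [-10/51; -71/357]
x' − x̄ = [-350/51, -355/51] = K·y
y = (KᵀK)⁻¹·Kᵀ·(x' − x̄) = [35]
z = y + H·x̄ = [35] + [-32] = [3]

z = [3]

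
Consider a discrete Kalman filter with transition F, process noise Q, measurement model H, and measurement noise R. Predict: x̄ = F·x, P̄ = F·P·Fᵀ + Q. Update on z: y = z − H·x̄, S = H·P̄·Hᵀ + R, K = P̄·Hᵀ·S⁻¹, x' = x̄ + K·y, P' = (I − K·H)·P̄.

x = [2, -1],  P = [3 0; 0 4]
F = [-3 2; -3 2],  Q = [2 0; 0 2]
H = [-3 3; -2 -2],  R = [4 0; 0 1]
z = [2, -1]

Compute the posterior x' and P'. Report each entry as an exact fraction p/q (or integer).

x̄ = F·x = [-8, -8]
P̄ = F·P·Fᵀ + Q = [45 43; 43 45]
y = z − H·x̄ = [2, -33]
S = H·P̄·Hᵀ + R = [40 0; 0 705]
K = P̄·Hᵀ·S⁻¹ = [-3/20 -176/705; 3/20 -176/705]
x' = x̄ + K·y = [-29/470, 253/470]
P' = (I − K·H)·P̄ = [229/1410 -53/1410; -53/1410 229/1410]

x' = [-29/470, 253/470]
P' = [229/1410 -53/1410; -53/1410 229/1410]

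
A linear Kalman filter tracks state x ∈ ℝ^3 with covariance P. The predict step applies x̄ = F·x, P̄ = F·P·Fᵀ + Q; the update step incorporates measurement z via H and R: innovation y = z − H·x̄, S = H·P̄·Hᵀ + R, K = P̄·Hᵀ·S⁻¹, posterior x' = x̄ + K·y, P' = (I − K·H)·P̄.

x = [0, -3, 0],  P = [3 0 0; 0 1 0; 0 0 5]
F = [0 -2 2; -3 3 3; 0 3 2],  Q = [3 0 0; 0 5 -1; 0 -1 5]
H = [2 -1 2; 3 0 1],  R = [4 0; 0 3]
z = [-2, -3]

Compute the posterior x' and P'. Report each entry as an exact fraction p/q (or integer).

x̄ = F·x = [6, -9, -9]
P̄ = F·P·Fᵀ + Q = [27 24 14; 24 86 38; 14 38 34]
y = z − H·x̄ = [-5, -12]
S = H·P̄·Hᵀ + R = [198 232; 232 364]
K = P̄·Hᵀ·S⁻¹ = [-116/2281 2677/9124; -1461/2281 3241/4562; 435/2281 199/2281]
x' = x̄ + K·y = [6235/2281, -32670/2281, -25092/2281]
P' = (I − K·H)·P̄ = [18945/9124 -28931/4562 -12201/2281; -28931/4562 73429/2281 48258/2281; -12201/2281 48258/2281 37200/2281]

x' = [6235/2281, -32670/2281, -25092/2281]
P' = [18945/9124 -28931/4562 -12201/2281; -28931/4562 73429/2281 48258/2281; -12201/2281 48258/2281 37200/2281]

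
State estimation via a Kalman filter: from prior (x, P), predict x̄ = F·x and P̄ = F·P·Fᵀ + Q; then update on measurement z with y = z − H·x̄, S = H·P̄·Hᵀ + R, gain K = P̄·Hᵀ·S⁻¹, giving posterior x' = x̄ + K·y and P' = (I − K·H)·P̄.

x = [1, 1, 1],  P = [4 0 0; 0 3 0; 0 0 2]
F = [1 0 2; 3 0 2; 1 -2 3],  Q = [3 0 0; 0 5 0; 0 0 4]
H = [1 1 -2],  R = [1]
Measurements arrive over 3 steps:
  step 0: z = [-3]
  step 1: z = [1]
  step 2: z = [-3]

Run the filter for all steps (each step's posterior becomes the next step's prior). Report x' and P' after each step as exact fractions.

step 0: x̄ = F·x = [3, 5, 2]
step 0: P̄ = F·P·Fᵀ + Q = [15 20 16; 20 49 24; 16 24 38]
step 0: y = z − H·x̄ = [-7]
step 0: S = H·P̄·Hᵀ + R = [97]
step 0: K = P̄·Hᵀ·S⁻¹ = [3/97; 21/97; -36/97]
step 0: x' = x̄ + K·y = [270/97, 338/97, 446/97]
step 0: P' = (I − K·H)·P̄ = [1446/97 1877/97 1660/97; 1877/97 4312/97 3084/97; 1660/97 3084/97 2390/97]
step 1: x̄ = F·x = [1162/97, 1702/97, 932/97]
step 1: P̄ = F·P·Fᵀ + Q = [17937/97 27178/97 7996/97; 27178/97 42979/97 13340/97; 7996/97 13340/97 6036/97]
step 1: y = z − H·x̄ = [-903/97]
step 1: S = H·P̄·Hᵀ + R = [54169/97]
step 1: K = P̄·Hᵀ·S⁻¹ = [29123/54169; 43477/54169; 9264/54169]
step 1: x' = x̄ + K·y = [377797/54169, 545731/54169, 434228/54169]
step 1: P' = (I − K·H)·P̄ = [1272992/54169 2123963/54169 1683916/54169; 2123963/54169 4514226/54169 3297356/54169; 1683916/54169 3297356/54169 2486004/54169]
step 2: x̄ = F·x = [1246253/54169, 2001847/54169, 31001/2851]
step 2: P̄ = F·P·Fᵀ + Q = [18115179/54169 27234320/54169 377434/2851; 27234320/54169 41878781/54169 596046/2851; 377434/2851 596046/2851 208420/2851]
step 2: y = z − H·x̄ = [-2232569/54169]
step 2: S = H·P̄·Hᵀ + R = [56372209/54169]
step 2: K = P̄·Hᵀ·S⁻¹ = [31007007/56372209; 46463353/56372209; 10576160/56372209]
step 2: x' = x̄ + K·y = [18991526/56372209, 168286214/56372209, 177080899/56372209]
step 2: P' = (I − K·H)·P̄ = [1103180298/56372209 1745818961/56372209 1408996126/56372209; 1745818961/56372209 3728261980/56372209 2713808794/56372209; 1408996126/56372209 2713808794/56372209 2056114380/56372209]

step 0: x' = [270/97, 338/97, 446/97], P' = [1446/97 1877/97 1660/97; 1877/97 4312/97 3084/97; 1660/97 3084/97 2390/97]
step 1: x' = [377797/54169, 545731/54169, 434228/54169], P' = [1272992/54169 2123963/54169 1683916/54169; 2123963/54169 4514226/54169 3297356/54169; 1683916/54169 3297356/54169 2486004/54169]
step 2: x' = [18991526/56372209, 168286214/56372209, 177080899/56372209], P' = [1103180298/56372209 1745818961/56372209 1408996126/56372209; 1745818961/56372209 3728261980/56372209 2713808794/56372209; 1408996126/56372209 2713808794/56372209 2056114380/56372209]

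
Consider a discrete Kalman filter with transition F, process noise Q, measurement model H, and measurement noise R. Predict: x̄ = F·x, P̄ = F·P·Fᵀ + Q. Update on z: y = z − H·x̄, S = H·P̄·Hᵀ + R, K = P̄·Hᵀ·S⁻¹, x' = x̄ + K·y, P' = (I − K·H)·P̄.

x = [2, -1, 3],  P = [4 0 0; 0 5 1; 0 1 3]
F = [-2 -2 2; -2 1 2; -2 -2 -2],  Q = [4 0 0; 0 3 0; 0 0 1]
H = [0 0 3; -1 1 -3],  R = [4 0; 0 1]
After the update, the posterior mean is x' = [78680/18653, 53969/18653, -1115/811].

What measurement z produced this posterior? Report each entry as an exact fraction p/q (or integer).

z = [-3, 3]

x̄ = F·x = [4, 1, -8]
P̄ = F·P·Fᵀ + Q = [44 16 24; 16 40 -12; 24 -12 57]
S = H·P̄·Hᵀ + R = [517 -621; -621 782]
K = P̄·Hᵀ·S⁻¹ = [-252/811 -6988/18653; 396/811 8664/18653; 225/811 -36/811]
x' − x̄ = [4068/18653, 35316/18653, 5373/811] = K·y
y = (KᵀK)⁻¹·Kᵀ·(x' − x̄) = [21, -18]
z = y + H·x̄ = [21, -18] + [-24, 21] = [-3, 3]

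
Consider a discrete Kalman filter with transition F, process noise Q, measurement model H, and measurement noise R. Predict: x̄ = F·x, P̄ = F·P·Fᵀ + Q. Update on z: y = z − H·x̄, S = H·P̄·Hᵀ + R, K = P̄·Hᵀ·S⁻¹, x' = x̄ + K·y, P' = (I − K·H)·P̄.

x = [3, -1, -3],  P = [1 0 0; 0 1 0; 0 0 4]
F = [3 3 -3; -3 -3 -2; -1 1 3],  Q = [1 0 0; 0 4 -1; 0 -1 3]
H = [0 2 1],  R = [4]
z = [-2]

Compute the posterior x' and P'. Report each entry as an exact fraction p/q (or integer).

x' = [1191/97, 561/97, -1360/97]
P' = [4759/97 1806/97 -3708/97; 1806/97 1085/97 -1966/97; -3708/97 -1966/97 3896/97]

x̄ = F·x = [15, 0, -13]
P̄ = F·P·Fᵀ + Q = [55 6 -36; 6 38 -25; -36 -25 41]
y = z − H·x̄ = [11]
S = H·P̄·Hᵀ + R = [97]
K = P̄·Hᵀ·S⁻¹ = [-24/97; 51/97; -9/97]
x' = x̄ + K·y = [1191/97, 561/97, -1360/97]
P' = (I − K·H)·P̄ = [4759/97 1806/97 -3708/97; 1806/97 1085/97 -1966/97; -3708/97 -1966/97 3896/97]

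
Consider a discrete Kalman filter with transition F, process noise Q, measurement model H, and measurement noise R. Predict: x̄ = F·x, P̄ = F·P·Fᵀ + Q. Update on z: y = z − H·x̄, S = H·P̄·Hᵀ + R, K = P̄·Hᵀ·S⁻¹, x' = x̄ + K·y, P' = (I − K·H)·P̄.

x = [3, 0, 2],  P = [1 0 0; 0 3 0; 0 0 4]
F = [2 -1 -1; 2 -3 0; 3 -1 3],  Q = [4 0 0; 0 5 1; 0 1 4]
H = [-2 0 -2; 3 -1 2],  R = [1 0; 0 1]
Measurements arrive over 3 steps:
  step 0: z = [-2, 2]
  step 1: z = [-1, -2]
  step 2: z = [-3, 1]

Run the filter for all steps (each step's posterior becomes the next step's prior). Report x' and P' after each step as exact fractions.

step 0: x' = [-74/245, -103/245, 46/35], P' = [30479/2695 29508/2695 -4376/385; 29508/2695 66987/5390 -8119/770; -4376/385 -8119/770 1283/110]
step 1: x' = [-38824935/13309649, 5938517/39928947, 137472331/39928947], P' = [60061944/13309649 54992262/13309649 -60076232/13309649; 54992262/13309649 225415637/39928947 -146437310/39928947; -60076232/13309649 -146437310/39928947 189787265/39928947]
step 2: x' = [-274832885342/137474642987, -69266553483/137474642987, 453930585809/137474642987], P' = [586578327003/137474642987 546486351760/137474642987 -583849818350/137474642987; 546486351760/137474642987 763104101893/137474642987 -480600388900/137474642987; -583849818350/137474642987 -480600388900/137474642987 613707733246/137474642987]

step 0: x̄ = F·x = [4, 6, 15]
step 0: P̄ = F·P·Fᵀ + Q = [15 13 -3; 13 36 16; -3 16 52]
step 0: y = z − H·x̄ = [36, -34]
step 0: S = H·P̄·Hᵀ + R = [245 -210; -210 202]
step 0: K = P̄·Hᵀ·S⁻¹ = [306/2695 19/77; -2183/2695 -103/154; -229/385 -5/22]
step 0: x' = x̄ + K·y = [-74/245, -103/245, 46/35]
step 0: P' = (I − K·H)·P̄ = [30479/2695 29508/2695 -4376/385; 29508/2695 66987/5390 -8119/770; -4376/385 -8119/770 1283/110]
step 1: x̄ = F·x = [-367/245, 23/35, 121/35]
step 1: P̄ = F·P·Fᵀ + Q = [145286/2695 -489/35 -8648/385; -489/35 307/10 62/5; -8648/385 62/5 889/55]
step 1: y = z − H·x̄ = [143/49, -922/245]
step 1: S = H·P̄·Hᵀ + R = [54759/539 -89814/539; -89814/539 1866127/5390]
step 1: K = P̄·Hᵀ·S⁻¹ = [28576/13309649 5041106/13309649; -37078952/39928947 -7786633/13309649; -19117138/39928947 -4891416/13309649]
step 1: x' = x̄ + K·y = [-38824935/13309649, 5938517/39928947, 137472331/39928947]
step 1: P' = (I − K·H)·P̄ = [60061944/13309649 54992262/13309649 -60076232/13309649; 54992262/13309649 225415637/39928947 -146437310/39928947; -60076232/13309649 -146437310/39928947 189787265/39928947]
step 2: x̄ = F·x = [-125453486/13309649, -83588387/13309649, 57054061/39928947]
step 2: P̄ = F·P·Fᵀ + Q = [354598346/13309649 -559529/13309649 -111842188/13309649; -559529/13309649 323135788/13309649 73036606/13309649; -111842188/13309649 73036606/13309649 359535914/39928947]
step 2: y = z − H·x̄ = [-758399635/39928947, 804137038/39928947]
step 2: S = H·P̄·Hᵀ + R = [3049040243/39928947 -4030785782/39928947; -4030785782/39928947 7128948791/39928947]
step 2: K = P̄·Hᵀ·S⁻¹ = [-5457017306/137474642987 45548992549/137474642987; -131771925720/137474642987 -84845824413/137474642987; -59715829792/137474642987 -43533599658/137474642987]
step 2: x' = x̄ + K·y = [-274832885342/137474642987, -69266553483/137474642987, 453930585809/137474642987]
step 2: P' = (I − K·H)·P̄ = [586578327003/137474642987 546486351760/137474642987 -583849818350/137474642987; 546486351760/137474642987 763104101893/137474642987 -480600388900/137474642987; -583849818350/137474642987 -480600388900/137474642987 613707733246/137474642987]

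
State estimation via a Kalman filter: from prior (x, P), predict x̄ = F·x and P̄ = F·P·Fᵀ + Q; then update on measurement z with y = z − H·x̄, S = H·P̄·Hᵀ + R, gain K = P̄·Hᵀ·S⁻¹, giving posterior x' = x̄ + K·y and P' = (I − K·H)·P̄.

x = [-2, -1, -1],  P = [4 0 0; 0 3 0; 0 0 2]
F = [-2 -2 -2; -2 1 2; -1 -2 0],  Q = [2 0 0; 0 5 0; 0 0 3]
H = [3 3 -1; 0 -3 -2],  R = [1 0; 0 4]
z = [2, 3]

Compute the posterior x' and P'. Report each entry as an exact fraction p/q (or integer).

x̄ = F·x = [8, 1, 4]
P̄ = F·P·Fᵀ + Q = [38 2 20; 2 32 2; 20 2 19]
y = z − H·x̄ = [-21, 14]
S = H·P̄·Hᵀ + R = [554 -394; -394 392]
K = P̄·Hᵀ·S⁻¹ = [5269/15483 3479/15483; -50/15483 -4000/15483; 272/15483 -2929/30966]
x' = x̄ + K·y = [61921/15483, -39467/15483, 35717/15483]
P' = (I − K·H)·P̄ = [221488/15483 -148034/15483 215093/15483; -148034/15483 100456/15483 -142684/15483; 215093/15483 -142684/15483 216955/15483]

x' = [61921/15483, -39467/15483, 35717/15483]
P' = [221488/15483 -148034/15483 215093/15483; -148034/15483 100456/15483 -142684/15483; 215093/15483 -142684/15483 216955/15483]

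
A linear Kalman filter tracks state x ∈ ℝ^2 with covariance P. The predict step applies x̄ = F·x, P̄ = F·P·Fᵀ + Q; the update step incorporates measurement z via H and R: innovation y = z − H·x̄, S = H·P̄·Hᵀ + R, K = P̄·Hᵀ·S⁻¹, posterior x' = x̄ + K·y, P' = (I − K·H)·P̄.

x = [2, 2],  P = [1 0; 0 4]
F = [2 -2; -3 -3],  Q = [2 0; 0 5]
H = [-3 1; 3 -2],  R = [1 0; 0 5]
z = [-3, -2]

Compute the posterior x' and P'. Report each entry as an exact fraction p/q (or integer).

x̄ = F·x = [0, -12]
P̄ = F·P·Fᵀ + Q = [22 18; 18 50]
y = z − H·x̄ = [9, -26]
S = H·P̄·Hᵀ + R = [141 -136; -136 187]
K = P̄·Hᵀ·S⁻¹ = [-288/463 -2298/7871; -412/463 -7030/7871]
x' = x̄ + K·y = [15684/7871, 25292/7871]
P' = (I − K·H)·P̄ = [7094/7871 16386/7871; 16386/7871 42154/7871]

x' = [15684/7871, 25292/7871]
P' = [7094/7871 16386/7871; 16386/7871 42154/7871]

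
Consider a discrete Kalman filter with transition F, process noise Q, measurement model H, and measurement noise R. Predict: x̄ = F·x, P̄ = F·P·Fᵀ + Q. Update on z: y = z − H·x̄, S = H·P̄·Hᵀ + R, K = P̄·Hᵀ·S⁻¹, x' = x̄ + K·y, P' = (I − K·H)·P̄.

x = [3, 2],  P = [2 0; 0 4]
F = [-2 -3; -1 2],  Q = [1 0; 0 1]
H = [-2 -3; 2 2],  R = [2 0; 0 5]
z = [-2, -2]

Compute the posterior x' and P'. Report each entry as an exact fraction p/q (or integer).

x' = [-12734/2577, 3304/859]
P' = [24565/2577 -5830/859; -5830/859 4310/859]

x̄ = F·x = [-12, 1]
P̄ = F·P·Fᵀ + Q = [45 -20; -20 19]
y = z − H·x̄ = [-23, 20]
S = H·P̄·Hᵀ + R = [113 -94; -94 101]
K = P̄·Hᵀ·S⁻¹ = [1670/2577 2830/2577; -635/859 -608/859]
x' = x̄ + K·y = [-12734/2577, 3304/859]
P' = (I − K·H)·P̄ = [24565/2577 -5830/859; -5830/859 4310/859]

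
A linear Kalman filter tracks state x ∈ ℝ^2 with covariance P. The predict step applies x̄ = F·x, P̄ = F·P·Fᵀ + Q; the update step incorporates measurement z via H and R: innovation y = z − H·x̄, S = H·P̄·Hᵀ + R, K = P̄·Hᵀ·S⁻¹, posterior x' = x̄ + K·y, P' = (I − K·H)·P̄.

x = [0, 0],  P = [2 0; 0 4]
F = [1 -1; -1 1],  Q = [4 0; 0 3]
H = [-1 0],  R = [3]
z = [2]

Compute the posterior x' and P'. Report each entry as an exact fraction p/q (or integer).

x̄ = F·x = [0, 0]
P̄ = F·P·Fᵀ + Q = [10 -6; -6 9]
y = z − H·x̄ = [2]
S = H·P̄·Hᵀ + R = [13]
K = P̄·Hᵀ·S⁻¹ = [-10/13; 6/13]
x' = x̄ + K·y = [-20/13, 12/13]
P' = (I − K·H)·P̄ = [30/13 -18/13; -18/13 81/13]

x' = [-20/13, 12/13]
P' = [30/13 -18/13; -18/13 81/13]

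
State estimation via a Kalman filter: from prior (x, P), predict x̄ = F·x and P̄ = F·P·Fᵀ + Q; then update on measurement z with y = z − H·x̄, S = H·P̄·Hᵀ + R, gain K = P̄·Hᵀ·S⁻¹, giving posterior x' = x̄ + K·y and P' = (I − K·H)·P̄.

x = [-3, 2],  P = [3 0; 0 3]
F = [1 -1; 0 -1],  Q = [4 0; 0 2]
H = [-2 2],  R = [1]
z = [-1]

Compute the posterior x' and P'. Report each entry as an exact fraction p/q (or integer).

x' = [-87/37, -102/37]
P' = [174/37 167/37; 167/37 169/37]

x̄ = F·x = [-5, -2]
P̄ = F·P·Fᵀ + Q = [10 3; 3 5]
y = z − H·x̄ = [-7]
S = H·P̄·Hᵀ + R = [37]
K = P̄·Hᵀ·S⁻¹ = [-14/37; 4/37]
x' = x̄ + K·y = [-87/37, -102/37]
P' = (I − K·H)·P̄ = [174/37 167/37; 167/37 169/37]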